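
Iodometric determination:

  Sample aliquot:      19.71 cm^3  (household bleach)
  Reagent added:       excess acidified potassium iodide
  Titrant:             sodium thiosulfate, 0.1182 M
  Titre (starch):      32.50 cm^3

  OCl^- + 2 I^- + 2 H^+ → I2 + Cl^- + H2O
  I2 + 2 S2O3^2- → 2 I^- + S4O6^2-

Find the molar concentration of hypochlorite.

n(S2O3^2-) = 0.03250 × 0.1182 = 3.841 × 10^-3 mol
n(I2) = n(S2O3^2-)/2 = 1.921 × 10^-3 mol
n(OCl^-) in the aliquot = 1.921 × 10^-3 mol (1:1 ratio)
[OCl^-] = 1.921 × 10^-3 / 0.01971 = 0.09745 mol/L

0.09745 M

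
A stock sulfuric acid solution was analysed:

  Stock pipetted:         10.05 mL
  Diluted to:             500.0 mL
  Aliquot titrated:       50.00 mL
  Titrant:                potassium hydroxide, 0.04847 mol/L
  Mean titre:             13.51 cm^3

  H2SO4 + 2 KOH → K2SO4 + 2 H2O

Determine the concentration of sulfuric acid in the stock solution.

0.3258 mol/L

n(KOH) = 0.01351 × 0.04847 = 6.548 × 10^-4 mol
From the 1:2 ratio, n(H2SO4) in the aliquot = 1/2 × 6.548 × 10^-4 = 3.274 × 10^-4 mol
[H2SO4]_dilute = 3.274 × 10^-4 / 0.05000 = 0.006548 mol/L
Dilution factor = 500.0 / 10.05 = 49.75
[H2SO4]_stock = 0.006548 × 49.75 = 0.3258 mol/L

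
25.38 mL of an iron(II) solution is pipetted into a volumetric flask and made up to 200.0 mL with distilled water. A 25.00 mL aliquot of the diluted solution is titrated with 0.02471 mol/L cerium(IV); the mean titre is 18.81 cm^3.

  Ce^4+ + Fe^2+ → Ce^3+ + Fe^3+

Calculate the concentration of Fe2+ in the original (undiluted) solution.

n(Ce4+) = 0.01881 × 0.02471 = 4.648 × 10^-4 mol
n(Fe2+) in the aliquot = 4.648 × 10^-4 mol (1:1 ratio)
[Fe2+]_dilute = 4.648 × 10^-4 / 0.02500 = 0.01859 mol/L
Dilution factor = 200.0 / 25.38 = 7.880
[Fe2+]_stock = 0.01859 × 7.880 = 0.1465 mol/L

0.1465 mol/L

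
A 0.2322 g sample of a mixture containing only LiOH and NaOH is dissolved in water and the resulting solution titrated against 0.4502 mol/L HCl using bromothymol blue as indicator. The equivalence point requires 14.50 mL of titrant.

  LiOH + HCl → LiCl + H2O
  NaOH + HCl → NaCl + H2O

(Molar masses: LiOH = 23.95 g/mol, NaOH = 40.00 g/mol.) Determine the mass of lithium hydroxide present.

n(HCl) = 0.01450 × 0.4502 = 6.528 × 10^-3 mol
Let x = n(LiOH), y = n(NaOH).
Titrant: 1x + 1y = 6.528 × 10^-3;  mass: 23.95x + 40.00y = 0.2322
Solving, x = 1.802 × 10^-3 mol, y = 4.726 × 10^-3 mol
mass of LiOH = 1.802 × 10^-3 × 23.95 = 0.04315 g

0.04315 g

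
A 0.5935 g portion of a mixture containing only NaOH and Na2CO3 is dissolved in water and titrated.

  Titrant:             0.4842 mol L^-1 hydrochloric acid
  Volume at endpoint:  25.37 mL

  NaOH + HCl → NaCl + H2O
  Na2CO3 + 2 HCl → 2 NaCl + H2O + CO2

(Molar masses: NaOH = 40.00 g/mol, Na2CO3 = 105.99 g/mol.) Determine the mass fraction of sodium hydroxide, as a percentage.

29.82 %

n(HCl) = 0.02537 × 0.4842 = 0.01228 mol
Let x = n(NaOH), y = n(Na2CO3).
Titrant: 1x + 2y = 0.01228;  mass: 40.00x + 105.99y = 0.5935
Solving, x = 4.425 × 10^-3 mol, y = 3.930 × 10^-3 mol
mass of NaOH = 4.425 × 10^-3 × 40.00 = 0.1770 g
% NaOH = 0.1770 / 0.5935 × 100 = 29.82 %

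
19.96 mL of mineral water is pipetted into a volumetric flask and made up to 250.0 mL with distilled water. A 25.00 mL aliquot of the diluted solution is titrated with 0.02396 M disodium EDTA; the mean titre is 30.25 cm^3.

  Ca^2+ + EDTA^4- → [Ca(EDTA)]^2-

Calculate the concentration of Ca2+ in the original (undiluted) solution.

0.3631 M

n(EDTA) = 0.03025 × 0.02396 = 7.248 × 10^-4 mol
n(Ca2+) in the aliquot = 7.248 × 10^-4 mol (1:1 ratio)
[Ca2+]_dilute = 7.248 × 10^-4 / 0.02500 = 0.02899 mol/L
Dilution factor = 250.0 / 19.96 = 12.53
[Ca2+]_stock = 0.02899 × 12.53 = 0.3631 mol/L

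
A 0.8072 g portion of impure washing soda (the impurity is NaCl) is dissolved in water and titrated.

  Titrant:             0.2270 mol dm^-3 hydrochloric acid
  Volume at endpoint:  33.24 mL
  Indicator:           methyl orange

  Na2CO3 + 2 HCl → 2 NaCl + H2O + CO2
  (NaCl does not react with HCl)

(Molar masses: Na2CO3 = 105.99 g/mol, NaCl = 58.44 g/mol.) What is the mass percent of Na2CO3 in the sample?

n(HCl) = 0.03324 × 0.2270 = 7.545 × 10^-3 mol
Let x = n(Na2CO3), y = n(NaCl).
Titrant: 2x = 7.545 × 10^-3;  mass: 105.99x + 58.44y = 0.8072
Solving, x = 3.773 × 10^-3 mol, y = 6.970 × 10^-3 mol
mass of Na2CO3 = 3.773 × 10^-3 × 105.99 = 0.3999 g
% Na2CO3 = 0.3999 / 0.8072 × 100 = 49.54 %

49.54 %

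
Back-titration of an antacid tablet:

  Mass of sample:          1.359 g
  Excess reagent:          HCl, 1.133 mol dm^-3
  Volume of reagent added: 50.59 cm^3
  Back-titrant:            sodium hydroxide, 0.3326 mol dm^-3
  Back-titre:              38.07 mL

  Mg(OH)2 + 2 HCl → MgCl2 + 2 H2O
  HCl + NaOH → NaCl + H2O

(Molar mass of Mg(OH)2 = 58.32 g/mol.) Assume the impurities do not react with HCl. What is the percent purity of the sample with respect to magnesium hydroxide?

n(HCl) added = 0.05059 × 1.133 = 0.05732 mol
n(NaOH) used in back-titration = 0.03807 × 0.3326 = 0.01266 mol
n(HCl) left over = 0.01266 mol (1:1 ratio)
n(HCl) consumed by analyte = 0.05732 − 0.01266 = 0.04466 mol
From the 1:2 ratio, n(Mg(OH)2) = 1/2 × 0.04466 = 0.02233 mol
mass of Mg(OH)2 = 0.02233 × 58.32 = 1.302 g
% Mg(OH)2 = 1.302 / 1.359 × 100 = 95.82 %

95.82 %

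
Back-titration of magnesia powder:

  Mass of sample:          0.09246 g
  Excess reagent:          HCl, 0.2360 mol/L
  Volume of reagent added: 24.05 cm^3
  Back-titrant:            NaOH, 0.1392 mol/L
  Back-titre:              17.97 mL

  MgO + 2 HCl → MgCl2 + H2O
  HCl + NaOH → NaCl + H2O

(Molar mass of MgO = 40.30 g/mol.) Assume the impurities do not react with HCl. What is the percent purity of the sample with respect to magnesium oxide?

69.18 %

n(HCl) added = 0.02405 × 0.2360 = 5.676 × 10^-3 mol
n(NaOH) used in back-titration = 0.01797 × 0.1392 = 2.501 × 10^-3 mol
n(HCl) left over = 2.501 × 10^-3 mol (1:1 ratio)
n(HCl) consumed by analyte = 5.676 × 10^-3 − 2.501 × 10^-3 = 3.174 × 10^-3 mol
From the 1:2 ratio, n(MgO) = 1/2 × 3.174 × 10^-3 = 1.587 × 10^-3 mol
mass of MgO = 1.587 × 10^-3 × 40.30 = 0.06396 g
% MgO = 0.06396 / 0.09246 × 100 = 69.18 %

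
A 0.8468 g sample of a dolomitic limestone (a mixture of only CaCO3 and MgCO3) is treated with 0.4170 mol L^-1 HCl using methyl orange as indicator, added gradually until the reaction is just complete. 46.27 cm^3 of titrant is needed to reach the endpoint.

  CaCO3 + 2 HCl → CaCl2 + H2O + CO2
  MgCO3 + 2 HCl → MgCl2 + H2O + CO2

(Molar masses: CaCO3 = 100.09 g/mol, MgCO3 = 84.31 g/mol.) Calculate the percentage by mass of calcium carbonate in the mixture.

n(HCl) = 0.04627 × 0.4170 = 0.01929 mol
Let x = n(CaCO3), y = n(MgCO3).
Titrant: 2x + 2y = 0.01929;  mass: 100.09x + 84.31y = 0.8468
Solving, x = 2.119 × 10^-3 mol, y = 7.528 × 10^-3 mol
mass of CaCO3 = 2.119 × 10^-3 × 100.09 = 0.2121 g
% CaCO3 = 0.2121 / 0.8468 × 100 = 25.05 %

25.05 %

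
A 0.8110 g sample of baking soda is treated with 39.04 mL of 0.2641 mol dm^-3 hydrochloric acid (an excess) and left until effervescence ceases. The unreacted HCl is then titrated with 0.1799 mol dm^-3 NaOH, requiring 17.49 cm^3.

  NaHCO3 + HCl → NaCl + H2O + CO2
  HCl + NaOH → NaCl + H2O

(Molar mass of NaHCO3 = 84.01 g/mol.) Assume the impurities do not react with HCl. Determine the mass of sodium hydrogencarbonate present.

n(HCl) added = 0.03904 × 0.2641 = 0.01031 mol
n(NaOH) used in back-titration = 0.01749 × 0.1799 = 3.146 × 10^-3 mol
n(HCl) left over = 3.146 × 10^-3 mol (1:1 ratio)
n(HCl) consumed by analyte = 0.01031 − 3.146 × 10^-3 = 7.164 × 10^-3 mol
n(NaHCO3) = 7.164 × 10^-3 mol (1:1 ratio)
mass of NaHCO3 = 7.164 × 10^-3 × 84.01 = 0.6018 g

0.6018 g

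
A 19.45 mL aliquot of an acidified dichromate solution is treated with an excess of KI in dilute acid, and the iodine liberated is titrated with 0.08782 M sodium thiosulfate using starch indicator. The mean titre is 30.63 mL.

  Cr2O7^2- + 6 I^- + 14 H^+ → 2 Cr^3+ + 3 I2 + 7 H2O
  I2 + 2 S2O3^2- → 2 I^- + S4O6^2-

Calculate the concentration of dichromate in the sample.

0.02305 M

n(S2O3^2-) = 0.03063 × 0.08782 = 2.690 × 10^-3 mol
n(I2) = n(S2O3^2-)/2 = 1.345 × 10^-3 mol
From the 1:3 ratio, n(Cr2O7^2-) in the aliquot = 1/3 × 1.345 × 10^-3 = 4.483 × 10^-4 mol
[Cr2O7^2-] = 4.483 × 10^-4 / 0.01945 = 0.02305 mol/L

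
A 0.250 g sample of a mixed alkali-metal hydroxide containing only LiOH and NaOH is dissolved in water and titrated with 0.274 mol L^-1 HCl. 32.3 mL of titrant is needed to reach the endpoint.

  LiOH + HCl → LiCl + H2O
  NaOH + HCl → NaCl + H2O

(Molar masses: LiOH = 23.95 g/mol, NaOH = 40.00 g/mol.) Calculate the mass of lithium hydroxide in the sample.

0.155 g

n(HCl) = 0.0323 × 0.274 = 8.85 × 10^-3 mol
Let x = n(LiOH), y = n(NaOH).
Titrant: 1x + 1y = 8.85 × 10^-3;  mass: 23.95x + 40.00y = 0.250
Solving, x = 6.48 × 10^-3 mol, y = 2.37 × 10^-3 mol
mass of LiOH = 6.48 × 10^-3 × 23.95 = 0.155 g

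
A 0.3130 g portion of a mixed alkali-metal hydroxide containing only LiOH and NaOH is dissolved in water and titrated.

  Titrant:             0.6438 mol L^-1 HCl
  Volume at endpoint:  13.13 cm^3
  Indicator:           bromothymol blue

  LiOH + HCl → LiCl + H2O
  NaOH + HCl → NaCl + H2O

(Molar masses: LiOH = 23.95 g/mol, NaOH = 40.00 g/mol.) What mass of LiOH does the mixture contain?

n(HCl) = 0.01313 × 0.6438 = 8.453 × 10^-3 mol
Let x = n(LiOH), y = n(NaOH).
Titrant: 1x + 1y = 8.453 × 10^-3;  mass: 23.95x + 40.00y = 0.3130
Solving, x = 1.565 × 10^-3 mol, y = 6.888 × 10^-3 mol
mass of LiOH = 1.565 × 10^-3 × 23.95 = 0.03749 g

0.03749 g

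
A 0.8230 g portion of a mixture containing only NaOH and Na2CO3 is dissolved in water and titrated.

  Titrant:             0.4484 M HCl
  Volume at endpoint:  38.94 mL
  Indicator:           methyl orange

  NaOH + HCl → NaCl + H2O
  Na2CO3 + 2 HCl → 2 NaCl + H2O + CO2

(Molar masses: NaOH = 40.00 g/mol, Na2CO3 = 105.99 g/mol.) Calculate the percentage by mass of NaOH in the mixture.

n(HCl) = 0.03894 × 0.4484 = 0.01746 mol
Let x = n(NaOH), y = n(Na2CO3).
Titrant: 1x + 2y = 0.01746;  mass: 40.00x + 105.99y = 0.8230
Solving, x = 7.875 × 10^-3 mol, y = 4.793 × 10^-3 mol
mass of NaOH = 7.875 × 10^-3 × 40.00 = 0.3150 g
% NaOH = 0.3150 / 0.8230 × 100 = 38.27 %

38.27 %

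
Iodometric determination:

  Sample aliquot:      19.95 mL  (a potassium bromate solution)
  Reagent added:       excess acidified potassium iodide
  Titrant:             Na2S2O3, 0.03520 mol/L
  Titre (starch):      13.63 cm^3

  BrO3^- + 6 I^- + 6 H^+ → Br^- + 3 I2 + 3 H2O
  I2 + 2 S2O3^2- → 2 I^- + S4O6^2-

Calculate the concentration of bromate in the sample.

0.004008 mol/L

n(S2O3^2-) = 0.01363 × 0.03520 = 4.798 × 10^-4 mol
n(I2) = n(S2O3^2-)/2 = 2.399 × 10^-4 mol
From the 1:3 ratio, n(BrO3^-) in the aliquot = 1/3 × 2.399 × 10^-4 = 7.996 × 10^-5 mol
[BrO3^-] = 7.996 × 10^-5 / 0.01995 = 0.004008 mol/L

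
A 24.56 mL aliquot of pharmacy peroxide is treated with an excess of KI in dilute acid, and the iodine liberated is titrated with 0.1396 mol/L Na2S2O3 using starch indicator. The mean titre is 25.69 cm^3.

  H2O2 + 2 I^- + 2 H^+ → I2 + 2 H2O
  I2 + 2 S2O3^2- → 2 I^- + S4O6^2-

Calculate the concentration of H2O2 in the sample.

0.07301 mol/L

n(S2O3^2-) = 0.02569 × 0.1396 = 3.586 × 10^-3 mol
n(I2) = n(S2O3^2-)/2 = 1.793 × 10^-3 mol
n(H2O2) in the aliquot = 1.793 × 10^-3 mol (1:1 ratio)
[H2O2] = 1.793 × 10^-3 / 0.02456 = 0.07301 mol/L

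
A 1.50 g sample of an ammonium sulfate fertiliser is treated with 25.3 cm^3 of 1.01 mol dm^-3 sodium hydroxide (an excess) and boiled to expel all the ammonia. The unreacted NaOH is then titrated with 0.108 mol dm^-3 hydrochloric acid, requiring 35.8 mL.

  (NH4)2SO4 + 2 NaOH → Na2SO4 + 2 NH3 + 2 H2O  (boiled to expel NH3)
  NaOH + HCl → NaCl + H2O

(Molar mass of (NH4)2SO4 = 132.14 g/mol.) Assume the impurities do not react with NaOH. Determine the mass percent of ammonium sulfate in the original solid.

n(NaOH) added = 0.0253 × 1.01 = 0.0256 mol
n(HCl) used in back-titration = 0.0358 × 0.108 = 3.87 × 10^-3 mol
n(NaOH) left over = 3.87 × 10^-3 mol (1:1 ratio)
n(NaOH) consumed by analyte = 0.0256 − 3.87 × 10^-3 = 0.0217 mol
From the 1:2 ratio, n((NH4)2SO4) = 1/2 × 0.0217 = 0.0108 mol
mass of (NH4)2SO4 = 0.0108 × 132.14 = 1.43 g
% (NH4)2SO4 = 1.43 / 1.50 × 100 = 95.5 %

95.5 %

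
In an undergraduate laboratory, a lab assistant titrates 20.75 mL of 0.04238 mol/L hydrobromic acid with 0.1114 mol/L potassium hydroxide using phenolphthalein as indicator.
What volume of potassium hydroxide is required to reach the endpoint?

7.894 mL

HBr + KOH → KBr + H2O
n(HBr) = 0.02075 L × 0.04238 mol/L = 8.794 × 10^-4 mol
n(KOH) = 8.794 × 10^-4 mol (1:1 stoichiometry)
V(KOH) = 8.794 × 10^-4 mol / 0.1114 mol/L = 0.007894 L = 7.894 mL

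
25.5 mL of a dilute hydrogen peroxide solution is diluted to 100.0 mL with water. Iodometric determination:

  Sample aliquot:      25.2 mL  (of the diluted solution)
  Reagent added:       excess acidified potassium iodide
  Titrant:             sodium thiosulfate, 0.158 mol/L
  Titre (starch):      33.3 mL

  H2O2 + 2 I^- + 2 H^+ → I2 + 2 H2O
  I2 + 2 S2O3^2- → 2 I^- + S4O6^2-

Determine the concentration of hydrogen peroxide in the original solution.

n(S2O3^2-) = 0.0333 × 0.158 = 5.26 × 10^-3 mol
n(I2) = n(S2O3^2-)/2 = 2.63 × 10^-3 mol
n(H2O2) in the aliquot = 2.63 × 10^-3 mol (1:1 ratio)
[H2O2]_dilute = 2.63 × 10^-3 / 0.0252 = 0.104 mol/L
[H2O2]_original = 0.104 × 100.0/25.5 = 0.409 mol/L

0.409 mol/L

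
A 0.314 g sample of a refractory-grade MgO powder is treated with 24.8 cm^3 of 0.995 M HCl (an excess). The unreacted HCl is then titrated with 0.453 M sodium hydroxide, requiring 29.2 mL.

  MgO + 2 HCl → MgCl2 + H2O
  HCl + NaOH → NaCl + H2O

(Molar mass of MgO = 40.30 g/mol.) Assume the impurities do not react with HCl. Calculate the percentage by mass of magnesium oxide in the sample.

n(HCl) added = 0.0248 × 0.995 = 0.0247 mol
n(NaOH) used in back-titration = 0.0292 × 0.453 = 0.0132 mol
n(HCl) left over = 0.0132 mol (1:1 ratio)
n(HCl) consumed by analyte = 0.0247 − 0.0132 = 0.0114 mol
From the 1:2 ratio, n(MgO) = 1/2 × 0.0114 = 5.72 × 10^-3 mol
mass of MgO = 5.72 × 10^-3 × 40.30 = 0.231 g
% MgO = 0.231 / 0.314 × 100 = 73.5 %

73.5 %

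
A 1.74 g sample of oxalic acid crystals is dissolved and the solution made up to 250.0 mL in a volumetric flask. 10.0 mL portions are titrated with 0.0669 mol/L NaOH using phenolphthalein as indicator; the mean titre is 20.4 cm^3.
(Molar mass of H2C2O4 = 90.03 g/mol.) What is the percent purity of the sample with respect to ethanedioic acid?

88.3 %

H2C2O4 + 2 NaOH → Na2C2O4 + 2 H2O
n(NaOH) per titration = 0.0204 × 0.0669 = 1.36 × 10^-3 mol
From the 1:2 ratio, n(H2C2O4) in each aliquot = 1/2 × 1.36 × 10^-3 = 6.82 × 10^-4 mol
n(H2C2O4) in the whole flask = 6.82 × 10^-4 × 250.0/10.0 = 0.0171 mol
mass of H2C2O4 = 0.0171 × 90.03 = 1.54 g
% H2C2O4 = 1.54 / 1.74 × 100 = 88.3 %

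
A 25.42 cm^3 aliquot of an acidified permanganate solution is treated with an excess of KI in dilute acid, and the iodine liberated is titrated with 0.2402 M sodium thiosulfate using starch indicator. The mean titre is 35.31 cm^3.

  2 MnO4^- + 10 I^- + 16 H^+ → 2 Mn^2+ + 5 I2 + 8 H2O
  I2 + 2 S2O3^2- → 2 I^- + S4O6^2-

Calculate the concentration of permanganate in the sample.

0.06673 M

n(S2O3^2-) = 0.03531 × 0.2402 = 8.481 × 10^-3 mol
n(I2) = n(S2O3^2-)/2 = 4.241 × 10^-3 mol
From the 2:5 ratio, n(MnO4^-) in the aliquot = 2/5 × 4.241 × 10^-3 = 1.696 × 10^-3 mol
[MnO4^-] = 1.696 × 10^-3 / 0.02542 = 0.06673 mol/L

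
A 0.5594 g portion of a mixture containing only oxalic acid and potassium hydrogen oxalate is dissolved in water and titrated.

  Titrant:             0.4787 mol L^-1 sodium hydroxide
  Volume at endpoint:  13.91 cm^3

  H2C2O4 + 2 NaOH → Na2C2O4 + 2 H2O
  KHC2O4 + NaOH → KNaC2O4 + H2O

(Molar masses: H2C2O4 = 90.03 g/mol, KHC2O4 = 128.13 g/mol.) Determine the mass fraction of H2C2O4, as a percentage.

28.44 %

n(NaOH) = 0.01391 × 0.4787 = 6.659 × 10^-3 mol
Let x = n(H2C2O4), y = n(KHC2O4).
Titrant: 2x + 1y = 6.659 × 10^-3;  mass: 90.03x + 128.13y = 0.5594
Solving, x = 1.767 × 10^-3 mol, y = 3.124 × 10^-3 mol
mass of H2C2O4 = 1.767 × 10^-3 × 90.03 = 0.1591 g
% H2C2O4 = 0.1591 / 0.5594 × 100 = 28.44 %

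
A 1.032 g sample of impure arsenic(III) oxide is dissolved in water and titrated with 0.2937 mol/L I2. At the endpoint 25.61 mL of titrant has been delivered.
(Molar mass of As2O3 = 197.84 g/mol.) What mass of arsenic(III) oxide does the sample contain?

As2O3 + 2 I2 + 2 H2O → As2O5 + 4 HI
n(I2) = 0.02561 L × 0.2937 mol/L = 7.522 × 10^-3 mol
From the 1:2 ratio, n(As2O3) = 1/2 × 7.522 × 10^-3 = 3.761 × 10^-3 mol
mass of As2O3 = 3.761 × 10^-3 × 197.84 g/mol = 0.7440 g

0.7440 g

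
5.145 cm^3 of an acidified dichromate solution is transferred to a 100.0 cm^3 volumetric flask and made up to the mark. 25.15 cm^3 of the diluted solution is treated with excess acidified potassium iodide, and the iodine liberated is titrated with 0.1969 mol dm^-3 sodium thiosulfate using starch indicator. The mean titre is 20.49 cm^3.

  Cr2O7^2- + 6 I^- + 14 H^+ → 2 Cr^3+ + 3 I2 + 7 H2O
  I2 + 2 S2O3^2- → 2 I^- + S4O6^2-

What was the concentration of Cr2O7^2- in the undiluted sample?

0.5197 mol/L

n(S2O3^2-) = 0.02049 × 0.1969 = 4.034 × 10^-3 mol
n(I2) = n(S2O3^2-)/2 = 2.017 × 10^-3 mol
From the 1:3 ratio, n(Cr2O7^2-) in the aliquot = 1/3 × 2.017 × 10^-3 = 6.724 × 10^-4 mol
[Cr2O7^2-]_dilute = 6.724 × 10^-4 / 0.02515 = 0.02674 mol/L
[Cr2O7^2-]_original = 0.02674 × 100.0/5.145 = 0.5197 mol/L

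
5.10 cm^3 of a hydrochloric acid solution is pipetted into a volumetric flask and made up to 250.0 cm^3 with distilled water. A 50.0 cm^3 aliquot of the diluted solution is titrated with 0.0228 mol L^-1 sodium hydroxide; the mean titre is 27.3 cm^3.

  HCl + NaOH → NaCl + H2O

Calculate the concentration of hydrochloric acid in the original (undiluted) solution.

n(NaOH) = 0.0273 × 0.0228 = 6.22 × 10^-4 mol
n(HCl) in the aliquot = 6.22 × 10^-4 mol (1:1 ratio)
[HCl]_dilute = 6.22 × 10^-4 / 0.0500 = 0.0124 mol/L
Dilution factor = 250.0 / 5.10 = 49.02
[HCl]_stock = 0.0124 × 49.02 = 0.610 mol/L

0.610 mol/L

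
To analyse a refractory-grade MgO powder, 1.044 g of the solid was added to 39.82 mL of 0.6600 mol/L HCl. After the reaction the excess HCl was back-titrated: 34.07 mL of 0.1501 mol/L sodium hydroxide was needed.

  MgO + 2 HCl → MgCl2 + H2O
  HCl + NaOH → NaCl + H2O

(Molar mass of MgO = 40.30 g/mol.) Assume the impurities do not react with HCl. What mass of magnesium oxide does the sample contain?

0.4265 g

n(HCl) added = 0.03982 × 0.6600 = 0.02628 mol
n(NaOH) used in back-titration = 0.03407 × 0.1501 = 5.114 × 10^-3 mol
n(HCl) left over = 5.114 × 10^-3 mol (1:1 ratio)
n(HCl) consumed by analyte = 0.02628 − 5.114 × 10^-3 = 0.02117 mol
From the 1:2 ratio, n(MgO) = 1/2 × 0.02117 = 0.01058 mol
mass of MgO = 0.01058 × 40.30 = 0.4265 g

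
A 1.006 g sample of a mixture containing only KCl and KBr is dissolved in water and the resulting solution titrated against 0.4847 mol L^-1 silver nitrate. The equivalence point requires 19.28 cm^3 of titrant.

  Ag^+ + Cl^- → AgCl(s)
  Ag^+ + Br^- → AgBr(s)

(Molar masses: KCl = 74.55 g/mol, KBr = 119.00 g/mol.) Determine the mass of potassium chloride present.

n(AgNO3) = 0.01928 × 0.4847 = 9.345 × 10^-3 mol
Let x = n(KCl), y = n(KBr).
Titrant: 1x + 1y = 9.345 × 10^-3;  mass: 74.55x + 119.00y = 1.006
Solving, x = 2.386 × 10^-3 mol, y = 6.959 × 10^-3 mol
mass of KCl = 2.386 × 10^-3 × 74.55 = 0.1779 g

0.1779 g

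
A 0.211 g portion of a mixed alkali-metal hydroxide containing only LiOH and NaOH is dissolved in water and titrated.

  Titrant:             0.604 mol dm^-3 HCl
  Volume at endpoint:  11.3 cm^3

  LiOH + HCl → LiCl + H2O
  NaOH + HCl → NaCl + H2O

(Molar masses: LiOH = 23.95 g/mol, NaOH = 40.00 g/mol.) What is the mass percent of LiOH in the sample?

n(HCl) = 0.0113 × 0.604 = 6.83 × 10^-3 mol
Let x = n(LiOH), y = n(NaOH).
Titrant: 1x + 1y = 6.83 × 10^-3;  mass: 23.95x + 40.00y = 0.211
Solving, x = 3.86 × 10^-3 mol, y = 2.96 × 10^-3 mol
mass of LiOH = 3.86 × 10^-3 × 23.95 = 0.0925 g
% LiOH = 0.0925 / 0.211 × 100 = 43.9 %

43.9 %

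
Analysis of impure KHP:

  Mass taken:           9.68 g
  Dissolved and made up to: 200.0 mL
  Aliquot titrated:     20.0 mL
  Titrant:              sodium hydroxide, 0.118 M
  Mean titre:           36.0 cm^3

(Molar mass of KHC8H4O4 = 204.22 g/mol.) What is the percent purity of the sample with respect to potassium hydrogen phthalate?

KHC8H4O4 + NaOH → KNaC8H4O4 + H2O
n(NaOH) per titration = 0.0360 × 0.118 = 4.25 × 10^-3 mol
n(KHC8H4O4) in each aliquot = 4.25 × 10^-3 mol (1:1 ratio)
n(KHC8H4O4) in the whole flask = 4.25 × 10^-3 × 200.0/20.0 = 0.0425 mol
mass of KHC8H4O4 = 0.0425 × 204.22 = 8.68 g
% KHC8H4O4 = 8.68 / 9.68 × 100 = 89.6 %

89.6 %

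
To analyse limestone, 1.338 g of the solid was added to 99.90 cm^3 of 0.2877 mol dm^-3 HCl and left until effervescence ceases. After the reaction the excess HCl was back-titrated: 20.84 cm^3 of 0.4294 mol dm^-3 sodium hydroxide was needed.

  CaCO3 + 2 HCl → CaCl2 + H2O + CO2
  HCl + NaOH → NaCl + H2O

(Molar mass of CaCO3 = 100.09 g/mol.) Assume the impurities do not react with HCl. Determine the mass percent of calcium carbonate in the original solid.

74.03 %

n(HCl) added = 0.09990 × 0.2877 = 0.02874 mol
n(NaOH) used in back-titration = 0.02084 × 0.4294 = 8.949 × 10^-3 mol
n(HCl) left over = 8.949 × 10^-3 mol (1:1 ratio)
n(HCl) consumed by analyte = 0.02874 − 8.949 × 10^-3 = 0.01979 mol
From the 1:2 ratio, n(CaCO3) = 1/2 × 0.01979 = 9.896 × 10^-3 mol
mass of CaCO3 = 9.896 × 10^-3 × 100.09 = 0.9905 g
% CaCO3 = 0.9905 / 1.338 × 100 = 74.03 %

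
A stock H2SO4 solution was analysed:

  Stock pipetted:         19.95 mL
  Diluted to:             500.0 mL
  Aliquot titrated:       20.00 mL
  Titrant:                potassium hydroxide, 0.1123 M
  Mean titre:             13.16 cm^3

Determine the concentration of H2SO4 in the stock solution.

H2SO4 + 2 KOH → K2SO4 + 2 H2O
n(KOH) = 0.01316 × 0.1123 = 1.478 × 10^-3 mol
From the 1:2 ratio, n(H2SO4) in the aliquot = 1/2 × 1.478 × 10^-3 = 7.389 × 10^-4 mol
[H2SO4]_dilute = 7.389 × 10^-4 / 0.02000 = 0.03695 mol/L
Dilution factor = 500.0 / 19.95 = 25.06
[H2SO4]_stock = 0.03695 × 25.06 = 0.9260 mol/L

0.9260 M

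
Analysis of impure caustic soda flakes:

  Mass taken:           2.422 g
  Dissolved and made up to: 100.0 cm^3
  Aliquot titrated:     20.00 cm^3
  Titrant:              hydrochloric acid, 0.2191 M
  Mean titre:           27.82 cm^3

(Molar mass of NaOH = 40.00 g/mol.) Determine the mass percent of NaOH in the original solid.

NaOH + HCl → NaCl + H2O
n(HCl) per titration = 0.02782 × 0.2191 = 6.095 × 10^-3 mol
n(NaOH) in each aliquot = 6.095 × 10^-3 mol (1:1 ratio)
n(NaOH) in the whole flask = 6.095 × 10^-3 × 100.0/20.00 = 0.03048 mol
mass of NaOH = 0.03048 × 40.00 = 1.219 g
% NaOH = 1.219 / 2.422 × 100 = 50.33 %

50.33 %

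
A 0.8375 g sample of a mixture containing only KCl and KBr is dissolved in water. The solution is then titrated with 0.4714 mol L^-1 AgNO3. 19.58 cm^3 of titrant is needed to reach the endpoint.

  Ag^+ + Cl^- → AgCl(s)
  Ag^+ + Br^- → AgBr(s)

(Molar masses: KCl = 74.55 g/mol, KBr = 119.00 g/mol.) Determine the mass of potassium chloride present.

n(AgNO3) = 0.01958 × 0.4714 = 9.230 × 10^-3 mol
Let x = n(KCl), y = n(KBr).
Titrant: 1x + 1y = 9.230 × 10^-3;  mass: 74.55x + 119.00y = 0.8375
Solving, x = 5.869 × 10^-3 mol, y = 3.361 × 10^-3 mol
mass of KCl = 5.869 × 10^-3 × 74.55 = 0.4375 g

0.4375 g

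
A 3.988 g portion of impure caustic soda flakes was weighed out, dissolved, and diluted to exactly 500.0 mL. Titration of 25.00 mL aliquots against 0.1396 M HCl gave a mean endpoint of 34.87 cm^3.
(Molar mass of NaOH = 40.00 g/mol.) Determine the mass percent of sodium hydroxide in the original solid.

NaOH + HCl → NaCl + H2O
n(HCl) per titration = 0.03487 × 0.1396 = 4.868 × 10^-3 mol
n(NaOH) in each aliquot = 4.868 × 10^-3 mol (1:1 ratio)
n(NaOH) in the whole flask = 4.868 × 10^-3 × 500.0/25.00 = 0.09736 mol
mass of NaOH = 0.09736 × 40.00 = 3.894 g
% NaOH = 3.894 / 3.988 × 100 = 97.65 %

97.65 %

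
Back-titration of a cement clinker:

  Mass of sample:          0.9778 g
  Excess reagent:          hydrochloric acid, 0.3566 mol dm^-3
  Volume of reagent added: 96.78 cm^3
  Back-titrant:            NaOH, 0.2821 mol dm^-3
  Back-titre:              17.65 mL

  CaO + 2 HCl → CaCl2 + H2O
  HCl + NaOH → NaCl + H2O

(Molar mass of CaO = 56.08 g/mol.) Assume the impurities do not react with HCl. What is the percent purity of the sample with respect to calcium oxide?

n(HCl) added = 0.09678 × 0.3566 = 0.03451 mol
n(NaOH) used in back-titration = 0.01765 × 0.2821 = 4.979 × 10^-3 mol
n(HCl) left over = 4.979 × 10^-3 mol (1:1 ratio)
n(HCl) consumed by analyte = 0.03451 − 4.979 × 10^-3 = 0.02953 mol
From the 1:2 ratio, n(CaO) = 1/2 × 0.02953 = 0.01477 mol
mass of CaO = 0.01477 × 56.08 = 0.8281 g
% CaO = 0.8281 / 0.9778 × 100 = 84.69 %

84.69 %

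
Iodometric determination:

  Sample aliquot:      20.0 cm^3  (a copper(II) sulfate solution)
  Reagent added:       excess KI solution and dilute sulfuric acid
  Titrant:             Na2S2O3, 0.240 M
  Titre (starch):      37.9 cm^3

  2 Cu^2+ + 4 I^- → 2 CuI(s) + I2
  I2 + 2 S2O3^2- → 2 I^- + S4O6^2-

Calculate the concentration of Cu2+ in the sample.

n(S2O3^2-) = 0.0379 × 0.240 = 9.10 × 10^-3 mol
n(I2) = n(S2O3^2-)/2 = 4.55 × 10^-3 mol
From the 2:1 ratio, n(Cu2+) in the aliquot = 2/1 × 4.55 × 10^-3 = 9.10 × 10^-3 mol
[Cu2+] = 9.10 × 10^-3 / 0.0200 = 0.455 mol/L

0.455 M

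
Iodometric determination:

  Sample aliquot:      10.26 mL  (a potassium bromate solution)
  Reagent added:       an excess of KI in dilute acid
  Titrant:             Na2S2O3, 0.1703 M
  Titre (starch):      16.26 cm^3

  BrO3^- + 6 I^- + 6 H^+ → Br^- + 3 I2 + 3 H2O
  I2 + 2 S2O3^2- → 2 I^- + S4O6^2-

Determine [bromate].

n(S2O3^2-) = 0.01626 × 0.1703 = 2.769 × 10^-3 mol
n(I2) = n(S2O3^2-)/2 = 1.385 × 10^-3 mol
From the 1:3 ratio, n(BrO3^-) in the aliquot = 1/3 × 1.385 × 10^-3 = 4.615 × 10^-4 mol
[BrO3^-] = 4.615 × 10^-4 / 0.01026 = 0.04498 mol/L

0.04498 M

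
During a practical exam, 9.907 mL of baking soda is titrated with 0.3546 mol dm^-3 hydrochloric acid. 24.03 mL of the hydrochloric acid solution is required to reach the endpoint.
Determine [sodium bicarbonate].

0.8601 mol/L

NaHCO3 + HCl → NaCl + H2O + CO2
n(HCl) = 0.02403 L × 0.3546 mol/L = 8.521 × 10^-3 mol
n(NaHCO3) = 8.521 × 10^-3 mol (1:1 mole ratio)
[NaHCO3] = 8.521 × 10^-3 mol / 0.009907 L = 0.8601 mol/L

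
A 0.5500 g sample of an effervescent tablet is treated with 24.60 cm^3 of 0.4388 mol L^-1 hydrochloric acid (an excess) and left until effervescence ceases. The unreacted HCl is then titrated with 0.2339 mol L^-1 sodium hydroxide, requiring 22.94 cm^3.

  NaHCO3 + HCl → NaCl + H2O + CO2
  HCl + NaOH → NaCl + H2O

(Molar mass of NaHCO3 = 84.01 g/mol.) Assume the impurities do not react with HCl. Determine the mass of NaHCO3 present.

0.4561 g

n(HCl) added = 0.02460 × 0.4388 = 0.01079 mol
n(NaOH) used in back-titration = 0.02294 × 0.2339 = 5.366 × 10^-3 mol
n(HCl) left over = 5.366 × 10^-3 mol (1:1 ratio)
n(HCl) consumed by analyte = 0.01079 − 5.366 × 10^-3 = 5.429 × 10^-3 mol
n(NaHCO3) = 5.429 × 10^-3 mol (1:1 ratio)
mass of NaHCO3 = 5.429 × 10^-3 × 84.01 = 0.4561 g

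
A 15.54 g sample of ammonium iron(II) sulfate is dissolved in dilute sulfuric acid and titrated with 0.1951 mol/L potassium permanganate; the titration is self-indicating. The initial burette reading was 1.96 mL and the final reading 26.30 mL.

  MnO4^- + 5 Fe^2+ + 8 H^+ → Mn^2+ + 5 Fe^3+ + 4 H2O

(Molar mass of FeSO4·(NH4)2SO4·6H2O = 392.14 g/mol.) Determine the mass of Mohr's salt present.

9.311 g

n(KMnO4) = 0.02434 L × 0.1951 mol/L = 4.749 × 10^-3 mol
From the 5:1 ratio, n(FeSO4·(NH4)2SO4·6H2O) = 5/1 × 4.749 × 10^-3 = 0.02374 mol
mass of FeSO4·(NH4)2SO4·6H2O = 0.02374 × 392.14 g/mol = 9.311 g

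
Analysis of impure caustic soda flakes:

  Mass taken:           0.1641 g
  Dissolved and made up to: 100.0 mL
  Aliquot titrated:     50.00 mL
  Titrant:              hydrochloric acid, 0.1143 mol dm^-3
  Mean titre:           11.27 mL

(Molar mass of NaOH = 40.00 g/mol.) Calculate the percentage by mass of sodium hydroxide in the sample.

NaOH + HCl → NaCl + H2O
n(HCl) per titration = 0.01127 × 0.1143 = 1.288 × 10^-3 mol
n(NaOH) in each aliquot = 1.288 × 10^-3 mol (1:1 ratio)
n(NaOH) in the whole flask = 1.288 × 10^-3 × 100.0/50.00 = 2.576 × 10^-3 mol
mass of NaOH = 2.576 × 10^-3 × 40.00 = 0.1031 g
% NaOH = 0.1031 / 0.1641 × 100 = 62.80 %

62.80 %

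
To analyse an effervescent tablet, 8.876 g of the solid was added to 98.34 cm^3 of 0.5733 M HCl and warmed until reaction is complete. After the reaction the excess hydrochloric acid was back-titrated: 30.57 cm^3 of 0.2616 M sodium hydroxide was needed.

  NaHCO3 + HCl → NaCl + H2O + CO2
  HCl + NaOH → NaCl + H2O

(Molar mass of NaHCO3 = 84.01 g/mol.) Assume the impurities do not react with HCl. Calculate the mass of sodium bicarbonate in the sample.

4.065 g

n(HCl) added = 0.09834 × 0.5733 = 0.05638 mol
n(NaOH) used in back-titration = 0.03057 × 0.2616 = 7.997 × 10^-3 mol
n(HCl) left over = 7.997 × 10^-3 mol (1:1 ratio)
n(HCl) consumed by analyte = 0.05638 − 7.997 × 10^-3 = 0.04838 mol
n(NaHCO3) = 0.04838 mol (1:1 ratio)
mass of NaHCO3 = 0.04838 × 84.01 = 4.065 g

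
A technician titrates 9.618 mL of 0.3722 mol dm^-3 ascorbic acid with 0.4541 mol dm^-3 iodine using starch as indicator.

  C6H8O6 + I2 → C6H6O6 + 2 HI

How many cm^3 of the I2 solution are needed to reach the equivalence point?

n(C6H8O6) = 0.009618 L × 0.3722 mol/L = 3.580 × 10^-3 mol
n(I2) = 3.580 × 10^-3 mol (1:1 stoichiometry)
V(I2) = 3.580 × 10^-3 mol / 0.4541 mol/L = 0.007883 L = 7.883 mL

7.883 mL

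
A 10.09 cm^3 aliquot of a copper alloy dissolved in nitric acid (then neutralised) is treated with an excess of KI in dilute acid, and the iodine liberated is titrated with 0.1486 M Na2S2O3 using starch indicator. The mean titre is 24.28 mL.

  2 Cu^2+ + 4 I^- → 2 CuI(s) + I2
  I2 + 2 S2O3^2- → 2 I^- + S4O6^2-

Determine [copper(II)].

0.3576 M

n(S2O3^2-) = 0.02428 × 0.1486 = 3.608 × 10^-3 mol
n(I2) = n(S2O3^2-)/2 = 1.804 × 10^-3 mol
From the 2:1 ratio, n(Cu2+) in the aliquot = 2/1 × 1.804 × 10^-3 = 3.608 × 10^-3 mol
[Cu2+] = 3.608 × 10^-3 / 0.01009 = 0.3576 mol/L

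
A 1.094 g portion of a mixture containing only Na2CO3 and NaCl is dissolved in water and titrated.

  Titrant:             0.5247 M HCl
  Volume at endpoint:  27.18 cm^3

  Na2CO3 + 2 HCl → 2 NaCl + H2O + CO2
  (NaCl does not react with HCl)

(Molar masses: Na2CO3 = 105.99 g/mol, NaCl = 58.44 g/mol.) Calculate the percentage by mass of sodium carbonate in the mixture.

n(HCl) = 0.02718 × 0.5247 = 0.01426 mol
Let x = n(Na2CO3), y = n(NaCl).
Titrant: 2x = 0.01426;  mass: 105.99x + 58.44y = 1.094
Solving, x = 7.131 × 10^-3 mol, y = 5.787 × 10^-3 mol
mass of Na2CO3 = 7.131 × 10^-3 × 105.99 = 0.7558 g
% Na2CO3 = 0.7558 / 1.094 × 100 = 69.08 %

69.08 %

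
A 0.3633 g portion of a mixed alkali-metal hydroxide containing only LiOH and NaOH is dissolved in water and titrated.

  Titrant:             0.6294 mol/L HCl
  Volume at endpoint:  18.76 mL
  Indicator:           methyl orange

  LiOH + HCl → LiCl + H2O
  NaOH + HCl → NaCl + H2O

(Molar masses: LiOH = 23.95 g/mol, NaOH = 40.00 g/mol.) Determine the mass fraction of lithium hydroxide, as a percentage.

n(HCl) = 0.01876 × 0.6294 = 0.01181 mol
Let x = n(LiOH), y = n(NaOH).
Titrant: 1x + 1y = 0.01181;  mass: 23.95x + 40.00y = 0.3633
Solving, x = 6.791 × 10^-3 mol, y = 5.016 × 10^-3 mol
mass of LiOH = 6.791 × 10^-3 × 23.95 = 0.1627 g
% LiOH = 0.1627 / 0.3633 × 100 = 44.77 %

44.77 %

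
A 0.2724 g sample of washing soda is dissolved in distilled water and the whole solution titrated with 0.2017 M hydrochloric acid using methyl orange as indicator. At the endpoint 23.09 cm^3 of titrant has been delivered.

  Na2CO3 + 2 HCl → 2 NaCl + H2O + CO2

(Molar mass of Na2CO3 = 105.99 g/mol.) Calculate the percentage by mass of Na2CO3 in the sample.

90.61 %

n(HCl) = 0.02309 L × 0.2017 mol/L = 4.657 × 10^-3 mol
From the 1:2 ratio, n(Na2CO3) = 1/2 × 4.657 × 10^-3 = 2.329 × 10^-3 mol
mass of Na2CO3 = 2.329 × 10^-3 × 105.99 g/mol = 0.2468 g
% Na2CO3 = 0.2468 / 0.2724 × 100 = 90.61 %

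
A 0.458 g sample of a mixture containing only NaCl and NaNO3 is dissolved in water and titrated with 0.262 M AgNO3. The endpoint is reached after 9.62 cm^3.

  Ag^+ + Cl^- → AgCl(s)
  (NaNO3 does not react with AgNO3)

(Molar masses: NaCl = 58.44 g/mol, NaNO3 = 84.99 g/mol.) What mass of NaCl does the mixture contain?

0.147 g

n(AgNO3) = 0.00962 × 0.262 = 2.52 × 10^-3 mol
Let x = n(NaCl), y = n(NaNO3).
Titrant: 1x = 2.52 × 10^-3;  mass: 58.44x + 84.99y = 0.458
Solving, x = 2.52 × 10^-3 mol, y = 3.66 × 10^-3 mol
mass of NaCl = 2.52 × 10^-3 × 58.44 = 0.147 g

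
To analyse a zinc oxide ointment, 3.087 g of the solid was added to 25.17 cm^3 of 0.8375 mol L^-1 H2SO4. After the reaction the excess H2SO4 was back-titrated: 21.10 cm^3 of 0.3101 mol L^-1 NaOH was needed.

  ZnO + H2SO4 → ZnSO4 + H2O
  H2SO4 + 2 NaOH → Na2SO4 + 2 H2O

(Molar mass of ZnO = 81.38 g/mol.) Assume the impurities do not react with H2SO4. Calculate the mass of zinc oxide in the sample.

1.449 g

n(H2SO4) added = 0.02517 × 0.8375 = 0.02108 mol
n(NaOH) used in back-titration = 0.02110 × 0.3101 = 6.543 × 10^-3 mol
From the 1:2 ratio, n(H2SO4) left over = 1/2 × 6.543 × 10^-3 = 3.272 × 10^-3 mol
n(H2SO4) consumed by analyte = 0.02108 − 3.272 × 10^-3 = 0.01781 mol
n(ZnO) = 0.01781 mol (1:1 ratio)
mass of ZnO = 0.01781 × 81.38 = 1.449 g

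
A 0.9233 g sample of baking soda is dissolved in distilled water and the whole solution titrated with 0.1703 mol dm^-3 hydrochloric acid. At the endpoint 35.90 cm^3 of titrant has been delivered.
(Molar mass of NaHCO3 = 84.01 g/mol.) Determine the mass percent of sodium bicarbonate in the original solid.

NaHCO3 + HCl → NaCl + H2O + CO2
n(HCl) = 0.03590 L × 0.1703 mol/L = 6.114 × 10^-3 mol
n(NaHCO3) = 6.114 × 10^-3 mol (1:1 ratio)
mass of NaHCO3 = 6.114 × 10^-3 × 84.01 g/mol = 0.5136 g
% NaHCO3 = 0.5136 / 0.9233 × 100 = 55.63 %

55.63 %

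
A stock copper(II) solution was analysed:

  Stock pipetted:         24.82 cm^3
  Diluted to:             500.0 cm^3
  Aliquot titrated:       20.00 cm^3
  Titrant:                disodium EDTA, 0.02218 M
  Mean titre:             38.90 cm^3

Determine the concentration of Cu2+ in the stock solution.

0.8691 M

Cu^2+ + EDTA^4- → [Cu(EDTA)]^2-
n(EDTA) = 0.03890 × 0.02218 = 8.628 × 10^-4 mol
n(Cu2+) in the aliquot = 8.628 × 10^-4 mol (1:1 ratio)
[Cu2+]_dilute = 8.628 × 10^-4 / 0.02000 = 0.04314 mol/L
Dilution factor = 500.0 / 24.82 = 20.15
[Cu2+]_stock = 0.04314 × 20.15 = 0.8691 mol/L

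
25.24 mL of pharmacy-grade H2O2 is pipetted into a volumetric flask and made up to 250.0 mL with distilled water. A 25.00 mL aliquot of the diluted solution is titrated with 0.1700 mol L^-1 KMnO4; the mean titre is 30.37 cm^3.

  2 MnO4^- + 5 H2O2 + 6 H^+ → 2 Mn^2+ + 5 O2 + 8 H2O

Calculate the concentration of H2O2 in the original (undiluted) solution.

5.114 mol/L

n(KMnO4) = 0.03037 × 0.1700 = 5.163 × 10^-3 mol
From the 5:2 ratio, n(H2O2) in the aliquot = 5/2 × 5.163 × 10^-3 = 0.01291 mol
[H2O2]_dilute = 0.01291 / 0.02500 = 0.5163 mol/L
Dilution factor = 250.0 / 25.24 = 9.905
[H2O2]_stock = 0.5163 × 9.905 = 5.114 mol/L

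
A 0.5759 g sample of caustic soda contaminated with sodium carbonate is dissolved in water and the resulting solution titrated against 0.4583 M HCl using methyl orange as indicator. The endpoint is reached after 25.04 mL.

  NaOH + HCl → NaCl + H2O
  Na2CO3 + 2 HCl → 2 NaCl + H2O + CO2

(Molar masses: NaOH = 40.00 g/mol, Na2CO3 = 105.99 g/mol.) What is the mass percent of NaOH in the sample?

n(HCl) = 0.02504 × 0.4583 = 0.01148 mol
Let x = n(NaOH), y = n(Na2CO3).
Titrant: 1x + 2y = 0.01148;  mass: 40.00x + 105.99y = 0.5759
Solving, x = 2.483 × 10^-3 mol, y = 4.497 × 10^-3 mol
mass of NaOH = 2.483 × 10^-3 × 40.00 = 0.09931 g
% NaOH = 0.09931 / 0.5759 × 100 = 17.24 %

17.24 %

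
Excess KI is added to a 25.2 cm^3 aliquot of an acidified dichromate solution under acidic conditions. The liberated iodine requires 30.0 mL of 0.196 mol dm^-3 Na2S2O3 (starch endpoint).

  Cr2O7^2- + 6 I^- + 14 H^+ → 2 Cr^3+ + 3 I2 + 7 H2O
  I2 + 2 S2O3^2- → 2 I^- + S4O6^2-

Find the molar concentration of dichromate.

0.0389 mol/L

n(S2O3^2-) = 0.0300 × 0.196 = 5.88 × 10^-3 mol
n(I2) = n(S2O3^2-)/2 = 2.94 × 10^-3 mol
From the 1:3 ratio, n(Cr2O7^2-) in the aliquot = 1/3 × 2.94 × 10^-3 = 9.80 × 10^-4 mol
[Cr2O7^2-] = 9.80 × 10^-4 / 0.0252 = 0.0389 mol/L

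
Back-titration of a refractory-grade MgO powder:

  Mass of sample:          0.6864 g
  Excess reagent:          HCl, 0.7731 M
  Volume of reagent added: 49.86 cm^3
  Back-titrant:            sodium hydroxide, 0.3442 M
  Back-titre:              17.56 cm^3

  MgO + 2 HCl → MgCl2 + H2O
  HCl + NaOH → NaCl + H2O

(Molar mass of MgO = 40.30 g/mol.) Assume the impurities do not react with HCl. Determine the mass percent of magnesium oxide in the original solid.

95.41 %

n(HCl) added = 0.04986 × 0.7731 = 0.03855 mol
n(NaOH) used in back-titration = 0.01756 × 0.3442 = 6.044 × 10^-3 mol
n(HCl) left over = 6.044 × 10^-3 mol (1:1 ratio)
n(HCl) consumed by analyte = 0.03855 − 6.044 × 10^-3 = 0.03250 mol
From the 1:2 ratio, n(MgO) = 1/2 × 0.03250 = 0.01625 mol
mass of MgO = 0.01625 × 40.30 = 0.6549 g
% MgO = 0.6549 / 0.6864 × 100 = 95.41 %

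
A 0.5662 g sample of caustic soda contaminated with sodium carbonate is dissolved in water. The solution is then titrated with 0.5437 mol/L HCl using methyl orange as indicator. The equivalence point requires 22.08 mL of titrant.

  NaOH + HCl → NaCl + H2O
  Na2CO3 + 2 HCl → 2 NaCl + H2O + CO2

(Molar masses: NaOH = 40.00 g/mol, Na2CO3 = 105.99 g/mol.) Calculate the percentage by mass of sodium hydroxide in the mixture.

38.05 %

n(HCl) = 0.02208 × 0.5437 = 0.01200 mol
Let x = n(NaOH), y = n(Na2CO3).
Titrant: 1x + 2y = 0.01200;  mass: 40.00x + 105.99y = 0.5662
Solving, x = 5.387 × 10^-3 mol, y = 3.309 × 10^-3 mol
mass of NaOH = 5.387 × 10^-3 × 40.00 = 0.2155 g
% NaOH = 0.2155 / 0.5662 × 100 = 38.05 %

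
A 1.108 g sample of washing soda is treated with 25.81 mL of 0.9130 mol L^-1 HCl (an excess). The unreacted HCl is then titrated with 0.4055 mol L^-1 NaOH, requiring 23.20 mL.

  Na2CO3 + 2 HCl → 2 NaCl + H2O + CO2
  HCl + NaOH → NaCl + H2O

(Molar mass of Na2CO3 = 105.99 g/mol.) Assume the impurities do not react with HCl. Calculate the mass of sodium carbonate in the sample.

0.7502 g

n(HCl) added = 0.02581 × 0.9130 = 0.02356 mol
n(NaOH) used in back-titration = 0.02320 × 0.4055 = 9.408 × 10^-3 mol
n(HCl) left over = 9.408 × 10^-3 mol (1:1 ratio)
n(HCl) consumed by analyte = 0.02356 − 9.408 × 10^-3 = 0.01416 mol
From the 1:2 ratio, n(Na2CO3) = 1/2 × 0.01416 = 7.078 × 10^-3 mol
mass of Na2CO3 = 7.078 × 10^-3 × 105.99 = 0.7502 g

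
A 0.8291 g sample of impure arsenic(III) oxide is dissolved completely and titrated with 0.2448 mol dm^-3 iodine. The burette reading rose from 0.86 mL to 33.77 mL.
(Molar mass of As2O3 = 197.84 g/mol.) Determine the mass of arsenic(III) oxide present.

0.7969 g

As2O3 + 2 I2 + 2 H2O → As2O5 + 4 HI
n(I2) = 0.03291 L × 0.2448 mol/L = 8.056 × 10^-3 mol
From the 1:2 ratio, n(As2O3) = 1/2 × 8.056 × 10^-3 = 4.028 × 10^-3 mol
mass of As2O3 = 4.028 × 10^-3 × 197.84 g/mol = 0.7969 g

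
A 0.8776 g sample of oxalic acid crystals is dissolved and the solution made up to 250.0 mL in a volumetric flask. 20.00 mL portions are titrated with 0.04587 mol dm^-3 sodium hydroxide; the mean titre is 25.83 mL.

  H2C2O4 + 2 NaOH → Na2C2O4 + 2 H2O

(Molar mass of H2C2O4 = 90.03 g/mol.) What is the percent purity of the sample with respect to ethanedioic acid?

75.97 %

n(NaOH) per titration = 0.02583 × 0.04587 = 1.185 × 10^-3 mol
From the 1:2 ratio, n(H2C2O4) in each aliquot = 1/2 × 1.185 × 10^-3 = 5.924 × 10^-4 mol
n(H2C2O4) in the whole flask = 5.924 × 10^-4 × 250.0/20.00 = 7.405 × 10^-3 mol
mass of H2C2O4 = 7.405 × 10^-3 × 90.03 = 0.6667 g
% H2C2O4 = 0.6667 / 0.8776 × 100 = 75.97 %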